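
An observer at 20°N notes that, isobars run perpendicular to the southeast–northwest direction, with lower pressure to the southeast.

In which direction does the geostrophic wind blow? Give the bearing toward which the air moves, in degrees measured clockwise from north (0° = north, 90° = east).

The pressure-gradient force points toward the southeast (bearing 135°).
Geostrophic balance: in the Northern Hemisphere the Coriolis force deflects motion to the right, so the geostrophic wind blows 90° to the right of the pressure-gradient force (low pressure on the left).
Rotating 135° by 90° clockwise gives 225° — the wind blows toward the southwest.

225°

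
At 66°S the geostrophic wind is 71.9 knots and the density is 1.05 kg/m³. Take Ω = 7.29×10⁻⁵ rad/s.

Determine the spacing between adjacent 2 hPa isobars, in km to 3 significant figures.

38.7 km

Coriolis parameter at 66°S:
f = 2Ω sin φ = 2 × 7.29×10⁻⁵ × sin 66° = 1.33×10⁻⁴ s⁻¹
Wind speed in SI: 71.9 knots = 37.0 m/s
Geostrophic balance rearranged: |∂P/∂n| = f ρ V_g
|∂P/∂n| = 1.33×10⁻⁴ × 1.05 × 37.0 = 5.17×10⁻³ Pa/m
Isobar spacing: Δn = ΔP/|∂P/∂n| = 200 Pa / 5.17×10⁻³ Pa/m = 38662 m ≈ 38.7 km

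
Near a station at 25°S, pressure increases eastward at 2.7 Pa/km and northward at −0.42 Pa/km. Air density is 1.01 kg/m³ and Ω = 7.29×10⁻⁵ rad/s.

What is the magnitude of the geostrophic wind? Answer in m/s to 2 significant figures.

Coriolis parameter at 25°S:
f = 2Ω sin φ = 2 × 7.29×10⁻⁵ × sin 25° = 6.16×10⁻⁵ s⁻¹
In the Southern Hemisphere f is negative: f = −6.16×10⁻⁵ s⁻¹.
Component geostrophic relations (x east, y north):
u_g = −(1/(fρ)) ∂P/∂y,  v_g = (1/(fρ)) ∂P/∂x
u_g = −(−0.42×10⁻³)/(−6.16×10⁻⁵ × 1.01) = −6.75 m/s;  v_g = (2.7×10⁻³)/(−6.16×10⁻⁵ × 1.01) = −43.4 m/s
|V_g| = √(u_g² + v_g²) = 43.9 m/s

44 m/s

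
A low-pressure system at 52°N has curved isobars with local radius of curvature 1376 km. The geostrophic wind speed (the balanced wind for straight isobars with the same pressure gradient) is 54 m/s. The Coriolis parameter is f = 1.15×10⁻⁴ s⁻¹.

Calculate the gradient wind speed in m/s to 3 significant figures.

42.6 m/s

Around a low, centrifugal force acts outward with Coriolis, so pressure-gradient force balances both:
(1/ρ)|∂P/∂n| = fV + V²/R  →  V² + fR·V − fR·V_g = 0
With fR = 1.15×10⁻⁴ × 1376×10³ m = 158 m/s:
V = [−fR + √((fR)² + 4 fR V_g)]/2 = [−158 + √(158² + 4×158×54)]/2 = 42.6 m/s
Subgeostrophic (V < V_g = 54 m/s), as expected around a low.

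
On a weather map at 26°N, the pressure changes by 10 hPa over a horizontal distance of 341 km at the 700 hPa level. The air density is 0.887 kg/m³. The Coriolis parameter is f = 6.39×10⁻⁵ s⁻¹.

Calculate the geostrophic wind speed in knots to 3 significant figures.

Pressure gradient: |∂P/∂n| = 1000 Pa / 341000 m = 2.93×10⁻³ Pa/m
Geostrophic balance (pressure-gradient force = Coriolis force):
V_g = (1/(fρ)) |∂P/∂n| = 2.93×10⁻³ / (6.39×10⁻⁵ × 0.887) = 51.7 m/s
Converting: 51.7 m/s × 1.944 = 101 knots

101 knots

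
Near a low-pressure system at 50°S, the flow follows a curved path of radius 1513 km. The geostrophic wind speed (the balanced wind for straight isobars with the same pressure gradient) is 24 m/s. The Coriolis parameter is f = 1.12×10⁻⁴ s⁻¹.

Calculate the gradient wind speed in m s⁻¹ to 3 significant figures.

Around a low, centrifugal force acts outward with Coriolis, so pressure-gradient force balances both:
(1/ρ)|∂P/∂n| = fV + V²/R  →  V² + fR·V − fR·V_g = 0
With fR = 1.12×10⁻⁴ × 1513×10³ m = 169 m/s:
V = [−fR + √((fR)² + 4 fR V_g)]/2 = [−169 + √(169² + 4×169×24)]/2 = 21.3 m/s
Subgeostrophic (V < V_g = 24 m/s), as expected around a low.

21.3 m s⁻¹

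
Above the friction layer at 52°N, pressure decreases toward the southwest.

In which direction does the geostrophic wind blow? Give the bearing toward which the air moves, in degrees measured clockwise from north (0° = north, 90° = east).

315°

The pressure-gradient force points toward the southwest (bearing 225°).
Geostrophic balance: in the Northern Hemisphere the Coriolis force deflects motion to the right, so the geostrophic wind blows 90° to the right of the pressure-gradient force (low pressure on the left).
Rotating 225° by 90° clockwise gives 315° — the wind blows toward the northwest.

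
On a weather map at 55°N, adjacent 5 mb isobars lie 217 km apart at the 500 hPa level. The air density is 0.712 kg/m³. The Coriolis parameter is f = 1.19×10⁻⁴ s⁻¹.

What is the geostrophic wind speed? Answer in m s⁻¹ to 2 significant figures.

27 m s⁻¹

Pressure gradient: |∂P/∂n| = 500 Pa / 217000 m = 2.30×10⁻³ Pa/m
Geostrophic balance (pressure-gradient force = Coriolis force):
V_g = (1/(fρ)) |∂P/∂n| = 2.30×10⁻³ / (1.19×10⁻⁴ × 0.712) = 27.2 m/s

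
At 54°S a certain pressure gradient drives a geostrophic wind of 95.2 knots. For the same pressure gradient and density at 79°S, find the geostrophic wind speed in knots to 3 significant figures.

With the same pressure gradient and density, V_g ∝ 1/f ∝ 1/sin φ.
V₂ = V₁ · sin φ₁ / sin φ₂ = 95.2 × sin 54° / sin 79°
V₂ = 95.2 × 0.8090/0.9816 = 78.5 knots

78.5 knots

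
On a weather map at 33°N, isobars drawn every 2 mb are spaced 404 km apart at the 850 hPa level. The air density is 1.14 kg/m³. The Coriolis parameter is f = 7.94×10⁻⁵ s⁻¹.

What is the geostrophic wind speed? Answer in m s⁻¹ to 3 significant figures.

5.47 m s⁻¹

Pressure gradient: |∂P/∂n| = 200 Pa / 404000 m = 4.95×10⁻⁴ Pa/m
Geostrophic balance (pressure-gradient force = Coriolis force):
V_g = (1/(fρ)) |∂P/∂n| = 4.95×10⁻⁴ / (7.94×10⁻⁵ × 1.14) = 5.47 m/s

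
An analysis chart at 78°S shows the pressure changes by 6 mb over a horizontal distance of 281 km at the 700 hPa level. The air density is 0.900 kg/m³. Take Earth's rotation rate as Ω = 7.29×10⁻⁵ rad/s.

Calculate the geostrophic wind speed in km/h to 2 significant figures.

60 km/h

Coriolis parameter at 78°S:
f = 2Ω sin φ = 2 × 7.29×10⁻⁵ × sin 78° = 1.43×10⁻⁴ s⁻¹
Pressure gradient: |∂P/∂n| = 600 Pa / 281000 m = 2.14×10⁻³ Pa/m
Geostrophic balance (pressure-gradient force = Coriolis force):
V_g = (1/(fρ)) |∂P/∂n| = 2.14×10⁻³ / (1.43×10⁻⁴ × 0.900) = 16.6 m/s
Converting: 16.6 m/s × 3.6 = 60 km/h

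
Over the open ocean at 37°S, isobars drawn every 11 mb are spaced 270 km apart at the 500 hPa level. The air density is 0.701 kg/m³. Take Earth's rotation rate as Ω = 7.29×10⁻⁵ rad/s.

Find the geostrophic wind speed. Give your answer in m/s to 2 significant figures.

66 m/s

Coriolis parameter at 37°S:
f = 2Ω sin φ = 2 × 7.29×10⁻⁵ × sin 37° = 8.77×10⁻⁵ s⁻¹
Pressure gradient: |∂P/∂n| = 1100 Pa / 270000 m = 4.07×10⁻³ Pa/m
Geostrophic balance (pressure-gradient force = Coriolis force):
V_g = (1/(fρ)) |∂P/∂n| = 4.07×10⁻³ / (8.77×10⁻⁵ × 0.701) = 66.2 m/s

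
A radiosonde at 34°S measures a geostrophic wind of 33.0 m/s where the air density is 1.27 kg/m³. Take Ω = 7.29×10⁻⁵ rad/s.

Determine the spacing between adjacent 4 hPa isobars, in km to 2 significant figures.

Coriolis parameter at 34°S:
f = 2Ω sin φ = 2 × 7.29×10⁻⁵ × sin 34° = 8.15×10⁻⁵ s⁻¹
Geostrophic balance rearranged: |∂P/∂n| = f ρ V_g
|∂P/∂n| = 8.15×10⁻⁵ × 1.27 × 33.0 = 3.42×10⁻³ Pa/m
Isobar spacing: Δn = ΔP/|∂P/∂n| = 400 Pa / 3.42×10⁻³ Pa/m = 117064 m ≈ 120 km

120 km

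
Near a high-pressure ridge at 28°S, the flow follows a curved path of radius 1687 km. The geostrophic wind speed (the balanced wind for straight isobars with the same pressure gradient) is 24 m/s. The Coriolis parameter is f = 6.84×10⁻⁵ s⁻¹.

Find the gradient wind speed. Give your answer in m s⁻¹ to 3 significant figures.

34.0 m s⁻¹

Around a high, pressure-gradient force acts outward with centrifugal, so Coriolis balances both:
fV = (1/ρ)|∂P/∂n| + V²/R  →  V² − fR·V + fR·V_g = 0
With fR = 6.84×10⁻⁵ × 1687×10³ m = 115 m/s:
V = [fR − √((fR)² − 4 fR V_g)]/2 = [115 − √(115² − 4×115×24)]/2 = 34 m/s
Supergeostrophic (V > V_g = 24 m/s), as expected around a high.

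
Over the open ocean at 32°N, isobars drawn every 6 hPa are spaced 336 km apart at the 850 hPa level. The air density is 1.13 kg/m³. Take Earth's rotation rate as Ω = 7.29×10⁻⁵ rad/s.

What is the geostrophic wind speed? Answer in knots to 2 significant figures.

Coriolis parameter at 32°N:
f = 2Ω sin φ = 2 × 7.29×10⁻⁵ × sin 32° = 7.73×10⁻⁵ s⁻¹
Pressure gradient: |∂P/∂n| = 600 Pa / 336000 m = 1.79×10⁻³ Pa/m
Geostrophic balance (pressure-gradient force = Coriolis force):
V_g = (1/(fρ)) |∂P/∂n| = 1.79×10⁻³ / (7.73×10⁻⁵ × 1.13) = 20.5 m/s
Converting: 20.5 m/s × 1.944 = 40 knots

40 knots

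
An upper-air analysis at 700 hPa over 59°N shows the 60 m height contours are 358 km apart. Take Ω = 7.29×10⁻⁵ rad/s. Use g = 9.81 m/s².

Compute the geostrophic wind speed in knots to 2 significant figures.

26 knots

Coriolis parameter at 59°N:
f = 2Ω sin φ = 2 × 7.29×10⁻⁵ × sin 59° = 1.25×10⁻⁴ s⁻¹
Height gradient: |∂Z/∂n| = 60 m / 358000 m = 1.68×10⁻⁴
On a pressure surface, geostrophic balance gives V_g = (g/f)|∂Z/∂n|:
V_g = 9.81 × 1.68×10⁻⁴ / 1.25×10⁻⁴ = 13.2 m/s
Converting: 13.2 m/s × 1.944 = 26 knots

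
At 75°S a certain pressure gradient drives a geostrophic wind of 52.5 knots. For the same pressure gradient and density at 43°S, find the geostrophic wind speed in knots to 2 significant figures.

With the same pressure gradient and density, V_g ∝ 1/f ∝ 1/sin φ.
V₂ = V₁ · sin φ₁ / sin φ₂ = 52.5 × sin 75° / sin 43°
V₂ = 52.5 × 0.9659/0.6820 = 74 knots

74 knots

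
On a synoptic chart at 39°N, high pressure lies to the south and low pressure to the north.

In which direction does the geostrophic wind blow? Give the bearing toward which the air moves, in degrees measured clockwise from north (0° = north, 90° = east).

090°

The pressure-gradient force points toward the north (bearing 000°).
Geostrophic balance: in the Northern Hemisphere the Coriolis force deflects motion to the right, so the geostrophic wind blows 90° to the right of the pressure-gradient force (low pressure on the left).
Rotating 000° by 90° clockwise gives 090° — the wind blows toward the east.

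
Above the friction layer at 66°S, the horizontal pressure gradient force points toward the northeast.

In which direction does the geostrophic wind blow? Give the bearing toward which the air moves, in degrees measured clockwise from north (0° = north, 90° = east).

The pressure-gradient force points toward the northeast (bearing 045°).
Geostrophic balance: in the Southern Hemisphere the Coriolis force deflects motion to the left, so the geostrophic wind blows 90° to the left of the pressure-gradient force (low pressure on the right).
Rotating 045° by 90° counterclockwise gives 315° — the wind blows toward the northwest.

315°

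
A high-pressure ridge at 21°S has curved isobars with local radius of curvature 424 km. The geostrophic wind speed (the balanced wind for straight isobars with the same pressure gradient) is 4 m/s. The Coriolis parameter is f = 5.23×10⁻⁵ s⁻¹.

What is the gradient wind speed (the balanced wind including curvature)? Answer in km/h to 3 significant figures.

Around a high, pressure-gradient force acts outward with centrifugal, so Coriolis balances both:
fV = (1/ρ)|∂P/∂n| + V²/R  →  V² − fR·V + fR·V_g = 0
With fR = 5.23×10⁻⁵ × 424×10³ m = 22.2 m/s:
V = [fR − √((fR)² − 4 fR V_g)]/2 = [22.2 − √(22.2² − 4×22.2×4)]/2 = 5.24 m/s
Supergeostrophic (V > V_g = 4 m/s), as expected around a high.
Converting: 5.24 m/s × 3.6 = 18.9 km/h

18.9 km/h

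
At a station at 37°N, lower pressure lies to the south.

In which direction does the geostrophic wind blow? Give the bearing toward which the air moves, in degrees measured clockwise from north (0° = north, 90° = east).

The pressure-gradient force points toward the south (bearing 180°).
Geostrophic balance: in the Northern Hemisphere the Coriolis force deflects motion to the right, so the geostrophic wind blows 90° to the right of the pressure-gradient force (low pressure on the left).
Rotating 180° by 90° clockwise gives 270° — the wind blows toward the west.

270°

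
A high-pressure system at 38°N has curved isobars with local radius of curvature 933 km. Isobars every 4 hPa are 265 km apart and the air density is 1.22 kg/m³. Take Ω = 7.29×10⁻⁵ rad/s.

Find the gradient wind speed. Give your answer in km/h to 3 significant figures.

Coriolis parameter at 38°N:
f = 2Ω sin φ = 2 × 7.29×10⁻⁵ × sin 38° = 8.98×10⁻⁵ s⁻¹
Pressure gradient: |∂P/∂n| = 400 Pa / 265000 m = 1.51×10⁻³ Pa/m
Geostrophic speed: V_g = |∂P/∂n|/(fρ) = 1.51×10⁻³/(8.98×10⁻⁵ × 1.22) = 13.8 m/s
Around a high, pressure-gradient force acts outward with centrifugal, so Coriolis balances both:
fV = (1/ρ)|∂P/∂n| + V²/R  →  V² − fR·V + fR·V_g = 0
With fR = 8.98×10⁻⁵ × 933×10³ m = 83.7 m/s:
V = [fR − √((fR)² − 4 fR V_g)]/2 = [83.7 − √(83.7² − 4×83.7×13.8)]/2 = 17.4 m/s
Supergeostrophic (V > V_g = 13.8 m/s), as expected around a high.
Converting: 17.4 m/s × 3.6 = 62.6 km/h

62.6 km/h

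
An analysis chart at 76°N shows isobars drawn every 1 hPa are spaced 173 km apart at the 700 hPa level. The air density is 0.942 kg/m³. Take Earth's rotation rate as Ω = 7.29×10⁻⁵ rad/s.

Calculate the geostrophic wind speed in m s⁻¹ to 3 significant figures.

Coriolis parameter at 76°N:
f = 2Ω sin φ = 2 × 7.29×10⁻⁵ × sin 76° = 1.41×10⁻⁴ s⁻¹
Pressure gradient: |∂P/∂n| = 100 Pa / 173000 m = 5.78×10⁻⁴ Pa/m
Geostrophic balance (pressure-gradient force = Coriolis force):
V_g = (1/(fρ)) |∂P/∂n| = 5.78×10⁻⁴ / (1.41×10⁻⁴ × 0.942) = 4.34 m/s

4.34 m s⁻¹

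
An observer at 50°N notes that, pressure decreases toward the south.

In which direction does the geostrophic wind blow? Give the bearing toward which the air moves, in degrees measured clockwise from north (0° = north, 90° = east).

270°

The pressure-gradient force points toward the south (bearing 180°).
Geostrophic balance: in the Northern Hemisphere the Coriolis force deflects motion to the right, so the geostrophic wind blows 90° to the right of the pressure-gradient force (low pressure on the left).
Rotating 180° by 90° clockwise gives 270° — the wind blows toward the west.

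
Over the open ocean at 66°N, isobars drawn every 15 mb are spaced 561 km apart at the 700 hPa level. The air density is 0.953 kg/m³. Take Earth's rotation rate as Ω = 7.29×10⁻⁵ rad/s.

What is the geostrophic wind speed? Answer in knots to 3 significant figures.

Coriolis parameter at 66°N:
f = 2Ω sin φ = 2 × 7.29×10⁻⁵ × sin 66° = 1.33×10⁻⁴ s⁻¹
Pressure gradient: |∂P/∂n| = 1500 Pa / 561000 m = 2.67×10⁻³ Pa/m
Geostrophic balance (pressure-gradient force = Coriolis force):
V_g = (1/(fρ)) |∂P/∂n| = 2.67×10⁻³ / (1.33×10⁻⁴ × 0.953) = 21.1 m/s
Converting: 21.1 m/s × 1.944 = 40.9 knots

40.9 knots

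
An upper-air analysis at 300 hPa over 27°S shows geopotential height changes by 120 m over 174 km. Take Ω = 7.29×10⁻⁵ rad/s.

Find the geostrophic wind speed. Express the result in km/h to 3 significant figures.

Coriolis parameter at 27°S:
f = 2Ω sin φ = 2 × 7.29×10⁻⁵ × sin 27° = 6.62×10⁻⁵ s⁻¹
Height gradient: |∂Z/∂n| = 120 m / 174000 m = 6.90×10⁻⁴
On a pressure surface, geostrophic balance gives V_g = (g/f)|∂Z/∂n|:
V_g = 9.81 × 6.90×10⁻⁴ / 6.62×10⁻⁵ = 102 m/s
Converting: 102 m/s × 3.6 = 368 km/h

368 km/h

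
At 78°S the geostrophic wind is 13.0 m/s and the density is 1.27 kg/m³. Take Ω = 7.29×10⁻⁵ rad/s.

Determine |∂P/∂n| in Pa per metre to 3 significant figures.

2.35×10⁻³ Pa/m

Coriolis parameter at 78°S:
f = 2Ω sin φ = 2 × 7.29×10⁻⁵ × sin 78° = 1.43×10⁻⁴ s⁻¹
Geostrophic balance rearranged: |∂P/∂n| = f ρ V_g
|∂P/∂n| = 1.43×10⁻⁴ × 1.27 × 13.0 = 2.35×10⁻³ Pa/m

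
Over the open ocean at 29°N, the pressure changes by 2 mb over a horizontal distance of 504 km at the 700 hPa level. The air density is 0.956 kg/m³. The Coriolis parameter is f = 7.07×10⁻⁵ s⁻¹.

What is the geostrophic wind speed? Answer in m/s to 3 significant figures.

5.87 m/s

Pressure gradient: |∂P/∂n| = 200 Pa / 504000 m = 3.97×10⁻⁴ Pa/m
Geostrophic balance (pressure-gradient force = Coriolis force):
V_g = (1/(fρ)) |∂P/∂n| = 3.97×10⁻⁴ / (7.07×10⁻⁵ × 0.956) = 5.87 m/s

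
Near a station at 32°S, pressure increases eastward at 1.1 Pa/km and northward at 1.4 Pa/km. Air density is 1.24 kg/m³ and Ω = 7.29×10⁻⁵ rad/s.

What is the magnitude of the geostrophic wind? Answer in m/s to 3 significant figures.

18.6 m/s

Coriolis parameter at 32°S:
f = 2Ω sin φ = 2 × 7.29×10⁻⁵ × sin 32° = 7.73×10⁻⁵ s⁻¹
In the Southern Hemisphere f is negative: f = −7.73×10⁻⁵ s⁻¹.
Component geostrophic relations (x east, y north):
u_g = −(1/(fρ)) ∂P/∂y,  v_g = (1/(fρ)) ∂P/∂x
u_g = −(1.4×10⁻³)/(−7.73×10⁻⁵ × 1.24) = 14.6 m/s;  v_g = (1.1×10⁻³)/(−7.73×10⁻⁵ × 1.24) = −11.5 m/s
|V_g| = √(u_g² + v_g²) = 18.6 m/s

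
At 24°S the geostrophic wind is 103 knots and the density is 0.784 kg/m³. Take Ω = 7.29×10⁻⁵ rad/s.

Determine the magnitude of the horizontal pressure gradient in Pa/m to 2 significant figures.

Coriolis parameter at 24°S:
f = 2Ω sin φ = 2 × 7.29×10⁻⁵ × sin 24° = 5.93×10⁻⁵ s⁻¹
Wind speed in SI: 103 knots = 53.0 m/s
Geostrophic balance rearranged: |∂P/∂n| = f ρ V_g
|∂P/∂n| = 5.93×10⁻⁵ × 0.784 × 53.0 = 2.46×10⁻³ Pa/m

2.5×10⁻³ Pa/m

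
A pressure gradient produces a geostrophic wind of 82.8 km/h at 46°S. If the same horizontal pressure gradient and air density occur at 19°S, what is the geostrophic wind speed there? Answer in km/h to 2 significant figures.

With the same pressure gradient and density, V_g ∝ 1/f ∝ 1/sin φ.
V₂ = V₁ · sin φ₁ / sin φ₂ = 82.8 × sin 46° / sin 19°
V₂ = 82.8 × 0.7193/0.3256 = 180 km/h

180 km/h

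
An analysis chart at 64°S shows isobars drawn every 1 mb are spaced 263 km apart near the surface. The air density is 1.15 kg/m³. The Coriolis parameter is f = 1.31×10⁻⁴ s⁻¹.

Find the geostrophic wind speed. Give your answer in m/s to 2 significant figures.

Pressure gradient: |∂P/∂n| = 100 Pa / 263000 m = 3.80×10⁻⁴ Pa/m
Geostrophic balance (pressure-gradient force = Coriolis force):
V_g = (1/(fρ)) |∂P/∂n| = 3.80×10⁻⁴ / (1.31×10⁻⁴ × 1.15) = 2.52 m/s

2.5 m/s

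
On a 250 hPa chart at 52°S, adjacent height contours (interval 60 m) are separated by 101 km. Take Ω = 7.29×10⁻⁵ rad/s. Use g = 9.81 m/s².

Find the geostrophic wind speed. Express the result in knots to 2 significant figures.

Coriolis parameter at 52°S:
f = 2Ω sin φ = 2 × 7.29×10⁻⁵ × sin 52° = 1.15×10⁻⁴ s⁻¹
Height gradient: |∂Z/∂n| = 60 m / 101000 m = 5.94×10⁻⁴
On a pressure surface, geostrophic balance gives V_g = (g/f)|∂Z/∂n|:
V_g = 9.81 × 5.94×10⁻⁴ / 1.15×10⁻⁴ = 50.7 m/s
Converting: 50.7 m/s × 1.944 = 99 knots

99 knots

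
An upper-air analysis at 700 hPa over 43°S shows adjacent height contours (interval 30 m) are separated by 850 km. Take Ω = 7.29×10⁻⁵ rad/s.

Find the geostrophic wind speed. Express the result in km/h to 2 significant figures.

Coriolis parameter at 43°S:
f = 2Ω sin φ = 2 × 7.29×10⁻⁵ × sin 43° = 9.94×10⁻⁵ s⁻¹
Height gradient: |∂Z/∂n| = 30 m / 850000 m = 3.53×10⁻⁵
On a pressure surface, geostrophic balance gives V_g = (g/f)|∂Z/∂n|:
V_g = 9.81 × 3.53×10⁻⁵ / 9.94×10⁻⁵ = 3.48 m/s
Converting: 3.48 m/s × 3.6 = 13 km/h

13 km/h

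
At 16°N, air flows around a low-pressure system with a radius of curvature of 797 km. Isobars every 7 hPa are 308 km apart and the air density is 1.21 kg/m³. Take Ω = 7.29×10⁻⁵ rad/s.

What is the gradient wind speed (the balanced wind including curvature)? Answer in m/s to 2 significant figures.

26 m/s

Coriolis parameter at 16°N:
f = 2Ω sin φ = 2 × 7.29×10⁻⁵ × sin 16° = 4.02×10⁻⁵ s⁻¹
Pressure gradient: |∂P/∂n| = 700 Pa / 308000 m = 2.27×10⁻³ Pa/m
Geostrophic speed: V_g = |∂P/∂n|/(fρ) = 2.27×10⁻³/(4.02×10⁻⁵ × 1.21) = 46.7 m/s
Around a low, centrifugal force acts outward with Coriolis, so pressure-gradient force balances both:
(1/ρ)|∂P/∂n| = fV + V²/R  →  V² + fR·V − fR·V_g = 0
With fR = 4.02×10⁻⁵ × 797×10³ m = 32.0 m/s:
V = [−fR + √((fR)² + 4 fR V_g)]/2 = [−32.0 + √(32.0² + 4×32.0×46.7)]/2 = 25.9 m/s
Subgeostrophic (V < V_g = 46.7 m/s), as expected around a low.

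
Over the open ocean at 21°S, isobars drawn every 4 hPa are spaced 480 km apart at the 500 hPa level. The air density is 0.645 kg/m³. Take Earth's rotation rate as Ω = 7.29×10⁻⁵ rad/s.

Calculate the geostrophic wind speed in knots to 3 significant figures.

48.1 knots

Coriolis parameter at 21°S:
f = 2Ω sin φ = 2 × 7.29×10⁻⁵ × sin 21° = 5.23×10⁻⁵ s⁻¹
Pressure gradient: |∂P/∂n| = 400 Pa / 480000 m = 8.33×10⁻⁴ Pa/m
Geostrophic balance (pressure-gradient force = Coriolis force):
V_g = (1/(fρ)) |∂P/∂n| = 8.33×10⁻⁴ / (5.23×10⁻⁵ × 0.645) = 24.7 m/s
Converting: 24.7 m/s × 1.944 = 48.1 knots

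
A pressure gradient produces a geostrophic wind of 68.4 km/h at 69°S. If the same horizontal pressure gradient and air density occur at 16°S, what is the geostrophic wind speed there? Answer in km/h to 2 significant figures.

With the same pressure gradient and density, V_g ∝ 1/f ∝ 1/sin φ.
V₂ = V₁ · sin φ₁ / sin φ₂ = 68.4 × sin 69° / sin 16°
V₂ = 68.4 × 0.9336/0.2756 = 230 km/h

230 km/h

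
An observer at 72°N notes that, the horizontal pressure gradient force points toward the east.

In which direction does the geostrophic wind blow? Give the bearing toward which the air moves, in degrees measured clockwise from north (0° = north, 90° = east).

180°

The pressure-gradient force points toward the east (bearing 090°).
Geostrophic balance: in the Northern Hemisphere the Coriolis force deflects motion to the right, so the geostrophic wind blows 90° to the right of the pressure-gradient force (low pressure on the left).
Rotating 090° by 90° clockwise gives 180° — the wind blows toward the south.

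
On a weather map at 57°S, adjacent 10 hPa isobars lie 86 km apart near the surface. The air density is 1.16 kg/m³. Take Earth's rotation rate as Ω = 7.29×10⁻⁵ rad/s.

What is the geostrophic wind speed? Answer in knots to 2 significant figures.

Coriolis parameter at 57°S:
f = 2Ω sin φ = 2 × 7.29×10⁻⁵ × sin 57° = 1.22×10⁻⁴ s⁻¹
Pressure gradient: |∂P/∂n| = 1000 Pa / 86000 m = 1.16×10⁻² Pa/m
Geostrophic balance (pressure-gradient force = Coriolis force):
V_g = (1/(fρ)) |∂P/∂n| = 1.16×10⁻² / (1.22×10⁻⁴ × 1.16) = 82.0 m/s
Converting: 82.0 m/s × 1.944 = 160 knots

160 knots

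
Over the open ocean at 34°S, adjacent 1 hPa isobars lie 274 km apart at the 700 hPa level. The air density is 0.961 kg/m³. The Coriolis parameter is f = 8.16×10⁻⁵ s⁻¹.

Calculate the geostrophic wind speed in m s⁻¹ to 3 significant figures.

Pressure gradient: |∂P/∂n| = 100 Pa / 274000 m = 3.65×10⁻⁴ Pa/m
Geostrophic balance (pressure-gradient force = Coriolis force):
V_g = (1/(fρ)) |∂P/∂n| = 3.65×10⁻⁴ / (8.16×10⁻⁵ × 0.961) = 4.65 m/s

4.65 m s⁻¹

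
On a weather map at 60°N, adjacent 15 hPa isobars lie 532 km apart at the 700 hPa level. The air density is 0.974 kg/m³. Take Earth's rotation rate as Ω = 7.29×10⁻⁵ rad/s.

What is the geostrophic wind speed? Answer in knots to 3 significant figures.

Coriolis parameter at 60°N:
f = 2Ω sin φ = 2 × 7.29×10⁻⁵ × sin 60° = 1.26×10⁻⁴ s⁻¹
Pressure gradient: |∂P/∂n| = 1500 Pa / 532000 m = 2.82×10⁻³ Pa/m
Geostrophic balance (pressure-gradient force = Coriolis force):
V_g = (1/(fρ)) |∂P/∂n| = 2.82×10⁻³ / (1.26×10⁻⁴ × 0.974) = 22.9 m/s
Converting: 22.9 m/s × 1.944 = 44.6 knots

44.6 knots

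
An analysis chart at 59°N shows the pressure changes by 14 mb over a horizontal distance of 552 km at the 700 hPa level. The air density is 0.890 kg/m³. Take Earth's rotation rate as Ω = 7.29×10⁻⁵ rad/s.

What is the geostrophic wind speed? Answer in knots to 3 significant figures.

44.3 knots

Coriolis parameter at 59°N:
f = 2Ω sin φ = 2 × 7.29×10⁻⁵ × sin 59° = 1.25×10⁻⁴ s⁻¹
Pressure gradient: |∂P/∂n| = 1400 Pa / 552000 m = 2.54×10⁻³ Pa/m
Geostrophic balance (pressure-gradient force = Coriolis force):
V_g = (1/(fρ)) |∂P/∂n| = 2.54×10⁻³ / (1.25×10⁻⁴ × 0.890) = 22.8 m/s
Converting: 22.8 m/s × 1.944 = 44.3 knots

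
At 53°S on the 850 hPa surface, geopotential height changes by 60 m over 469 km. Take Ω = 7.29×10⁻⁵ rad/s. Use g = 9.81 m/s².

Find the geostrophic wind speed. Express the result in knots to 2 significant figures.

Coriolis parameter at 53°S:
f = 2Ω sin φ = 2 × 7.29×10⁻⁵ × sin 53° = 1.16×10⁻⁴ s⁻¹
Height gradient: |∂Z/∂n| = 60 m / 469000 m = 1.28×10⁻⁴
On a pressure surface, geostrophic balance gives V_g = (g/f)|∂Z/∂n|:
V_g = 9.81 × 1.28×10⁻⁴ / 1.16×10⁻⁴ = 10.8 m/s
Converting: 10.8 m/s × 1.944 = 21 knots

21 knots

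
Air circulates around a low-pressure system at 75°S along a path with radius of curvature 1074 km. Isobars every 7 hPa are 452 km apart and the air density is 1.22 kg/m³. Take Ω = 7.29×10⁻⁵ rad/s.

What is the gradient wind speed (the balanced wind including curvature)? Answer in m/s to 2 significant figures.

Coriolis parameter at 75°S:
f = 2Ω sin φ = 2 × 7.29×10⁻⁵ × sin 75° = 1.41×10⁻⁴ s⁻¹
Pressure gradient: |∂P/∂n| = 700 Pa / 452000 m = 1.55×10⁻³ Pa/m
Geostrophic speed: V_g = |∂P/∂n|/(fρ) = 1.55×10⁻³/(1.41×10⁻⁴ × 1.22) = 9.01 m/s
Around a low, centrifugal force acts outward with Coriolis, so pressure-gradient force balances both:
(1/ρ)|∂P/∂n| = fV + V²/R  →  V² + fR·V − fR·V_g = 0
With fR = 1.41×10⁻⁴ × 1074×10³ m = 151 m/s:
V = [−fR + √((fR)² + 4 fR V_g)]/2 = [−151 + √(151² + 4×151×9.01)]/2 = 8.53 m/s
Subgeostrophic (V < V_g = 9.01 m/s), as expected around a low.

8.5 m/s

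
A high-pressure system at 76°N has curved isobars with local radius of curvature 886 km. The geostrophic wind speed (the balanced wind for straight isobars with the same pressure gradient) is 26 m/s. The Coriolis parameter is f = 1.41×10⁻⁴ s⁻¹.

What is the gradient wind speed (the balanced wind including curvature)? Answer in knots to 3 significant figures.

Around a high, pressure-gradient force acts outward with centrifugal, so Coriolis balances both:
fV = (1/ρ)|∂P/∂n| + V²/R  →  V² − fR·V + fR·V_g = 0
With fR = 1.41×10⁻⁴ × 886×10³ m = 125 m/s:
V = [fR − √((fR)² − 4 fR V_g)]/2 = [125 − √(125² − 4×125×26)]/2 = 36.9 m/s
Supergeostrophic (V > V_g = 26 m/s), as expected around a high.
Converting: 36.9 m/s × 1.944 = 71.7 knots

71.7 knots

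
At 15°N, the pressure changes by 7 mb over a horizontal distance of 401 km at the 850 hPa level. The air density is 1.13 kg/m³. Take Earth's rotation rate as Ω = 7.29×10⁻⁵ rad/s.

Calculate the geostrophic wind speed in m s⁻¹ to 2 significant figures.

41 m s⁻¹

Coriolis parameter at 15°N:
f = 2Ω sin φ = 2 × 7.29×10⁻⁵ × sin 15° = 3.77×10⁻⁵ s⁻¹
Pressure gradient: |∂P/∂n| = 700 Pa / 401000 m = 1.75×10⁻³ Pa/m
Geostrophic balance (pressure-gradient force = Coriolis force):
V_g = (1/(fρ)) |∂P/∂n| = 1.75×10⁻³ / (3.77×10⁻⁵ × 1.13) = 40.9 m/s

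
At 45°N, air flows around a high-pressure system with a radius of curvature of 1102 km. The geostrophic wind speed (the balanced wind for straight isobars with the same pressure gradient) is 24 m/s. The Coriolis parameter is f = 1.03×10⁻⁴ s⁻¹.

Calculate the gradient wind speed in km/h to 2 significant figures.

120 km/h

Around a high, pressure-gradient force acts outward with centrifugal, so Coriolis balances both:
fV = (1/ρ)|∂P/∂n| + V²/R  →  V² − fR·V + fR·V_g = 0
With fR = 1.03×10⁻⁴ × 1102×10³ m = 114 m/s:
V = [fR − √((fR)² − 4 fR V_g)]/2 = [114 − √(114² − 4×114×24)]/2 = 34.5 m/s
Supergeostrophic (V > V_g = 24 m/s), as expected around a high.
Converting: 34.5 m/s × 3.6 = 120 km/h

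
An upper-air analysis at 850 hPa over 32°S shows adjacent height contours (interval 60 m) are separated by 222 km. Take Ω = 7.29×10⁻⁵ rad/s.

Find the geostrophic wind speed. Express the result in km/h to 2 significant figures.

120 km/h

Coriolis parameter at 32°S:
f = 2Ω sin φ = 2 × 7.29×10⁻⁵ × sin 32° = 7.73×10⁻⁵ s⁻¹
Height gradient: |∂Z/∂n| = 60 m / 222000 m = 2.70×10⁻⁴
On a pressure surface, geostrophic balance gives V_g = (g/f)|∂Z/∂n|:
V_g = 9.81 × 2.70×10⁻⁴ / 7.73×10⁻⁵ = 34.3 m/s
Converting: 34.3 m/s × 3.6 = 120 km/h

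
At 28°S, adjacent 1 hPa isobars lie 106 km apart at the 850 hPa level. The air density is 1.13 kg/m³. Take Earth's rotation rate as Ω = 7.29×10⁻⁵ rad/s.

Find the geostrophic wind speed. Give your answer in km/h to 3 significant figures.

Coriolis parameter at 28°S:
f = 2Ω sin φ = 2 × 7.29×10⁻⁵ × sin 28° = 6.84×10⁻⁵ s⁻¹
Pressure gradient: |∂P/∂n| = 100 Pa / 106000 m = 9.43×10⁻⁴ Pa/m
Geostrophic balance (pressure-gradient force = Coriolis force):
V_g = (1/(fρ)) |∂P/∂n| = 9.43×10⁻⁴ / (6.84×10⁻⁵ × 1.13) = 12.2 m/s
Converting: 12.2 m/s × 3.6 = 43.9 km/h

43.9 km/h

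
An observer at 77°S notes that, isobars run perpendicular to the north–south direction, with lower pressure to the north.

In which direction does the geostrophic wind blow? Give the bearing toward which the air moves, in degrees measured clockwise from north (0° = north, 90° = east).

The pressure-gradient force points toward the north (bearing 000°).
Geostrophic balance: in the Southern Hemisphere the Coriolis force deflects motion to the left, so the geostrophic wind blows 90° to the left of the pressure-gradient force (low pressure on the right).
Rotating 000° by 90° counterclockwise gives 270° — the wind blows toward the west.

270°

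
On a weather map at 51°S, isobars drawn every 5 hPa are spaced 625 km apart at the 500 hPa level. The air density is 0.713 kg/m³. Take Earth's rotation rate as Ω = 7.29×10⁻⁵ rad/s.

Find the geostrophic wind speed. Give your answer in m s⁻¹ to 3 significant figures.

9.90 m s⁻¹

Coriolis parameter at 51°S:
f = 2Ω sin φ = 2 × 7.29×10⁻⁵ × sin 51° = 1.13×10⁻⁴ s⁻¹
Pressure gradient: |∂P/∂n| = 500 Pa / 625000 m = 8.00×10⁻⁴ Pa/m
Geostrophic balance (pressure-gradient force = Coriolis force):
V_g = (1/(fρ)) |∂P/∂n| = 8.00×10⁻⁴ / (1.13×10⁻⁴ × 0.713) = 9.90 m/s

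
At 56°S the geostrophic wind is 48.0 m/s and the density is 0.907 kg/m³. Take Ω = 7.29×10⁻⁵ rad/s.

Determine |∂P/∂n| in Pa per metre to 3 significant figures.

Coriolis parameter at 56°S:
f = 2Ω sin φ = 2 × 7.29×10⁻⁵ × sin 56° = 1.21×10⁻⁴ s⁻¹
Geostrophic balance rearranged: |∂P/∂n| = f ρ V_g
|∂P/∂n| = 1.21×10⁻⁴ × 0.907 × 48.0 = 5.26×10⁻³ Pa/m

5.26×10⁻³ Pa/m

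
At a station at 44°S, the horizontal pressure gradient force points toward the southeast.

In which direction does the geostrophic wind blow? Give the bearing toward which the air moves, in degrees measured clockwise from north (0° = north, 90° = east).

045°

The pressure-gradient force points toward the southeast (bearing 135°).
Geostrophic balance: in the Southern Hemisphere the Coriolis force deflects motion to the left, so the geostrophic wind blows 90° to the left of the pressure-gradient force (low pressure on the right).
Rotating 135° by 90° counterclockwise gives 045° — the wind blows toward the northeast.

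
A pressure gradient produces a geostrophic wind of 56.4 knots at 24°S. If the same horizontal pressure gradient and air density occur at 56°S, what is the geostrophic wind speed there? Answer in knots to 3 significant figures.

With the same pressure gradient and density, V_g ∝ 1/f ∝ 1/sin φ.
V₂ = V₁ · sin φ₁ / sin φ₂ = 56.4 × sin 24° / sin 56°
V₂ = 56.4 × 0.4067/0.8290 = 27.7 knots

27.7 knots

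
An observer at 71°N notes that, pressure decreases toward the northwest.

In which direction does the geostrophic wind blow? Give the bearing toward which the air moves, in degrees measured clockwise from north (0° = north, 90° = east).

The pressure-gradient force points toward the northwest (bearing 315°).
Geostrophic balance: in the Northern Hemisphere the Coriolis force deflects motion to the right, so the geostrophic wind blows 90° to the right of the pressure-gradient force (low pressure on the left).
Rotating 315° by 90° clockwise gives 045° — the wind blows toward the northeast.

045°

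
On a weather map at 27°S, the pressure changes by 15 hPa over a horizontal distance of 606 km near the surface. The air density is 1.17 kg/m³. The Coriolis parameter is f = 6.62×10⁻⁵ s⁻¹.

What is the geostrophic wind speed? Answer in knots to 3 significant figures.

62.1 knots

Pressure gradient: |∂P/∂n| = 1500 Pa / 606000 m = 2.48×10⁻³ Pa/m
Geostrophic balance (pressure-gradient force = Coriolis force):
V_g = (1/(fρ)) |∂P/∂n| = 2.48×10⁻³ / (6.62×10⁻⁵ × 1.17) = 32.0 m/s
Converting: 32.0 m/s × 1.944 = 62.1 knots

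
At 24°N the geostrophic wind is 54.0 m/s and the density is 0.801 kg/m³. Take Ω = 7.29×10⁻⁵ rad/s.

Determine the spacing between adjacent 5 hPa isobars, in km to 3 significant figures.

Coriolis parameter at 24°N:
f = 2Ω sin φ = 2 × 7.29×10⁻⁵ × sin 24° = 5.93×10⁻⁵ s⁻¹
Geostrophic balance rearranged: |∂P/∂n| = f ρ V_g
|∂P/∂n| = 5.93×10⁻⁵ × 0.801 × 54.0 = 2.57×10⁻³ Pa/m
Isobar spacing: Δn = ΔP/|∂P/∂n| = 500 Pa / 2.57×10⁻³ Pa/m = 194927 m ≈ 195 km

195 km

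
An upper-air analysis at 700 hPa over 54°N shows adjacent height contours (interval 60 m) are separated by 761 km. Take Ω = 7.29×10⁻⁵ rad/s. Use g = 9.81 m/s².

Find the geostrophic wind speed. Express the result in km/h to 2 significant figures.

Coriolis parameter at 54°N:
f = 2Ω sin φ = 2 × 7.29×10⁻⁵ × sin 54° = 1.18×10⁻⁴ s⁻¹
Height gradient: |∂Z/∂n| = 60 m / 761000 m = 7.88×10⁻⁵
On a pressure surface, geostrophic balance gives V_g = (g/f)|∂Z/∂n|:
V_g = 9.81 × 7.88×10⁻⁵ / 1.18×10⁻⁴ = 6.56 m/s
Converting: 6.56 m/s × 3.6 = 24 km/h

24 km/h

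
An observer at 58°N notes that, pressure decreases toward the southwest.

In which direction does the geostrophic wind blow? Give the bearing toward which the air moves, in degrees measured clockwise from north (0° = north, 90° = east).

The pressure-gradient force points toward the southwest (bearing 225°).
Geostrophic balance: in the Northern Hemisphere the Coriolis force deflects motion to the right, so the geostrophic wind blows 90° to the right of the pressure-gradient force (low pressure on the left).
Rotating 225° by 90° clockwise gives 315° — the wind blows toward the northwest.

315°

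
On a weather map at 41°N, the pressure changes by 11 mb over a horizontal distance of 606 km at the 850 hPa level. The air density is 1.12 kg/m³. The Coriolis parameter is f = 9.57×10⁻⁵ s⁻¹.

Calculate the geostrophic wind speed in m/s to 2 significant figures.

Pressure gradient: |∂P/∂n| = 1100 Pa / 606000 m = 1.82×10⁻³ Pa/m
Geostrophic balance (pressure-gradient force = Coriolis force):
V_g = (1/(fρ)) |∂P/∂n| = 1.82×10⁻³ / (9.57×10⁻⁵ × 1.12) = 16.9 m/s

17 m/s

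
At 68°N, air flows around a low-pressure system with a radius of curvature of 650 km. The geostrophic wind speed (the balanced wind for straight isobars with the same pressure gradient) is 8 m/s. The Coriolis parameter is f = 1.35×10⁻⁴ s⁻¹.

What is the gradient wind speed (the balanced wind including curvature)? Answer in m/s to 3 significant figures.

Around a low, centrifugal force acts outward with Coriolis, so pressure-gradient force balances both:
(1/ρ)|∂P/∂n| = fV + V²/R  →  V² + fR·V − fR·V_g = 0
With fR = 1.35×10⁻⁴ × 650×10³ m = 87.8 m/s:
V = [−fR + √((fR)² + 4 fR V_g)]/2 = [−87.8 + √(87.8² + 4×87.8×8)]/2 = 7.38 m/s
Subgeostrophic (V < V_g = 8 m/s), as expected around a low.

7.38 m/s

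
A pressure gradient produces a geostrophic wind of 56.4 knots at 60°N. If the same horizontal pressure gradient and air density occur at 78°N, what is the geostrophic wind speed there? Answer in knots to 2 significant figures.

50 knots

With the same pressure gradient and density, V_g ∝ 1/f ∝ 1/sin φ.
V₂ = V₁ · sin φ₁ / sin φ₂ = 56.4 × sin 60° / sin 78°
V₂ = 56.4 × 0.8660/0.9781 = 50 knots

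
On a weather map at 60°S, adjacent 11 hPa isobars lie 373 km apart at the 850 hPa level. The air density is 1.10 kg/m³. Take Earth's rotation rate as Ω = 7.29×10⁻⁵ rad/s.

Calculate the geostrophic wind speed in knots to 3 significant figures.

Coriolis parameter at 60°S:
f = 2Ω sin φ = 2 × 7.29×10⁻⁵ × sin 60° = 1.26×10⁻⁴ s⁻¹
Pressure gradient: |∂P/∂n| = 1100 Pa / 373000 m = 2.95×10⁻³ Pa/m
Geostrophic balance (pressure-gradient force = Coriolis force):
V_g = (1/(fρ)) |∂P/∂n| = 2.95×10⁻³ / (1.26×10⁻⁴ × 1.10) = 21.2 m/s
Converting: 21.2 m/s × 1.944 = 41.3 knots

41.3 knots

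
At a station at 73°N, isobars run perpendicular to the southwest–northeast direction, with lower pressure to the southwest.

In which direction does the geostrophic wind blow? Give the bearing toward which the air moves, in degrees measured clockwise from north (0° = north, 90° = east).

315°

The pressure-gradient force points toward the southwest (bearing 225°).
Geostrophic balance: in the Northern Hemisphere the Coriolis force deflects motion to the right, so the geostrophic wind blows 90° to the right of the pressure-gradient force (low pressure on the left).
Rotating 225° by 90° clockwise gives 315° — the wind blows toward the northwest.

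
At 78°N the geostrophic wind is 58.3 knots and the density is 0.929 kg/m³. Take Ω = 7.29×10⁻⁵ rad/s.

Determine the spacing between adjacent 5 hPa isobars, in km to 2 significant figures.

Coriolis parameter at 78°N:
f = 2Ω sin φ = 2 × 7.29×10⁻⁵ × sin 78° = 1.43×10⁻⁴ s⁻¹
Wind speed in SI: 58.3 knots = 30.0 m/s
Geostrophic balance rearranged: |∂P/∂n| = f ρ V_g
|∂P/∂n| = 1.43×10⁻⁴ × 0.929 × 30.0 = 3.97×10⁻³ Pa/m
Isobar spacing: Δn = ΔP/|∂P/∂n| = 500 Pa / 3.97×10⁻³ Pa/m = 125830 m ≈ 130 km

130 km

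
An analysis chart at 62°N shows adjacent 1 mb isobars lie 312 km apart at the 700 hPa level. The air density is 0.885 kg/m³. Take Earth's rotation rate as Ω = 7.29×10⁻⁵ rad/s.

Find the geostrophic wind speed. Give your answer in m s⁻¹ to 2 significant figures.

2.8 m s⁻¹

Coriolis parameter at 62°N:
f = 2Ω sin φ = 2 × 7.29×10⁻⁵ × sin 62° = 1.29×10⁻⁴ s⁻¹
Pressure gradient: |∂P/∂n| = 100 Pa / 312000 m = 3.21×10⁻⁴ Pa/m
Geostrophic balance (pressure-gradient force = Coriolis force):
V_g = (1/(fρ)) |∂P/∂n| = 3.21×10⁻⁴ / (1.29×10⁻⁴ × 0.885) = 2.81 m/s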